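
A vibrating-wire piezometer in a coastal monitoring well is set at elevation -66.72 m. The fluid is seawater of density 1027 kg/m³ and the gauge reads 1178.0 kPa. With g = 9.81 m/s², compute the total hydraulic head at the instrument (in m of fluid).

ψ = P/(ρg) = 1178.0×1000 / (1027 × 9.81) = 116.92 m.
h = z + ψ = -66.72 + 116.92 = 50.20 m.

h ≈ 50.20 m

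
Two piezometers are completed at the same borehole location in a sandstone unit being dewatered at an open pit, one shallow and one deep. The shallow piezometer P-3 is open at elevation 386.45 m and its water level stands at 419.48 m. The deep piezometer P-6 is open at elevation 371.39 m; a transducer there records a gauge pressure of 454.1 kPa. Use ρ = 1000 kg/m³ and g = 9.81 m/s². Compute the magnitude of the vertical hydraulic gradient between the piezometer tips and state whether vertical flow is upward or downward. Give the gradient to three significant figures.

|i_v| ≈ 0.120; vertical flow is downward

Total head at P-3: h = 419.48 m (water level in the standpipe).
Pressure head at P-6: ψ = P/(ρg) = 454.1×1000 / (1000 × 9.81) = 46.29 m.
Total head at P-6: h = z + ψ = 371.39 + 46.29 = 417.68 m.
Δh = h(P-3) − h(P-6) = 419.48 − 417.68 = 1.80 m.
Vertical separation Δz = 386.45 − 371.39 = 15.06 m.
|i_v| = |Δh| / Δz = 1.80 / 15.06 = 0.120.
Head is higher in the shallow piezometer, so vertical flow is downward (recharge condition).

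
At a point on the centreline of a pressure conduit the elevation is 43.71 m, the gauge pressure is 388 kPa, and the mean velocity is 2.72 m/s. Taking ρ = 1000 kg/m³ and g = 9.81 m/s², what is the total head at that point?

h ≈ 83.64 m

Pressure head ψ = P/(ρg) = 388×1000 / (1000 × 9.81) = 39.55 m.
Velocity head = v²/(2g) = 2.72² / (2 × 9.81) = 0.377 m.
h = z + ψ + v²/(2g) = 43.71 + 39.55 + 0.377 = 83.64 m.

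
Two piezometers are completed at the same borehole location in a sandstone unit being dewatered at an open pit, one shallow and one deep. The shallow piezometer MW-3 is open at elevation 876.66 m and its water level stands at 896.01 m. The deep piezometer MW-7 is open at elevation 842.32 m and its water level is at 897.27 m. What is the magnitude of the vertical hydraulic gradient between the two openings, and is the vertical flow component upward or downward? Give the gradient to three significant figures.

|i_v| ≈ 0.0367; vertical flow is upward

Total head at MW-3: h = 896.01 m (water level in the standpipe).
Total head at MW-7: h = 897.27 m.
Δh = h(MW-3) − h(MW-7) = 896.01 − 897.27 = -1.26 m.
Vertical separation Δz = 876.66 − 842.32 = 34.34 m.
|i_v| = |Δh| / Δz = 1.26 / 34.34 = 0.0367.
Head is higher in the deep piezometer, so vertical flow is upward (discharge condition).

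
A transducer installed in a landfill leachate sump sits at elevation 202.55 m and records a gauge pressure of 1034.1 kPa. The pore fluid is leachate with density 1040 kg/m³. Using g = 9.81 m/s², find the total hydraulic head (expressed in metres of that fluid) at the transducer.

ψ = P/(ρg) = 1034.1×1000 / (1040 × 9.81) = 101.36 m.
h = z + ψ = 202.55 + 101.36 = 303.91 m.

h ≈ 303.91 m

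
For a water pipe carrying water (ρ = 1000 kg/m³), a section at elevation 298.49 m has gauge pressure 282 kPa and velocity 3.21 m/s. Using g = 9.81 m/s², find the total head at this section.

h ≈ 327.76 m

Pressure head ψ = P/(ρg) = 282×1000 / (1000 × 9.81) = 28.75 m.
Velocity head = v²/(2g) = 3.21² / (2 × 9.81) = 0.525 m.
h = z + ψ + v²/(2g) = 298.49 + 28.75 + 0.525 = 327.76 m.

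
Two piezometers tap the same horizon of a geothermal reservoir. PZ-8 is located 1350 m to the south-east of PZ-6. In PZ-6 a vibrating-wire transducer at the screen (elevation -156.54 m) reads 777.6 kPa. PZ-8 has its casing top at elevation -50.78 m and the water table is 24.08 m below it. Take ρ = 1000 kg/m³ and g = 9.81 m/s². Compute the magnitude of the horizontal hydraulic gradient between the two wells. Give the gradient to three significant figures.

Pressure head at PZ-6: ψ = P/(ρg) = 777.6×1000 / (1000 × 9.81) = 79.27 m.
Total head at PZ-6: h = z + ψ = -156.54 + 79.27 = -77.27 m.
Total head at PZ-8: h = -50.78 − 24.08 = -74.86 m.
Head difference: h(PZ-6) − h(PZ-8) = -77.27 − (-74.86) = -2.41 m.
Hydraulic gradient: i = |Δh| / L = 2.41 / 1350 = 0.00179.

i ≈ 0.00179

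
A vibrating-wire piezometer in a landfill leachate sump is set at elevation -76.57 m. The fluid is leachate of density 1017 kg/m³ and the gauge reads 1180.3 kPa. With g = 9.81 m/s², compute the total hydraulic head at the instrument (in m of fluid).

ψ = P/(ρg) = 1180.3×1000 / (1017 × 9.81) = 118.30 m.
h = z + ψ = -76.57 + 118.30 = 41.73 m.

h ≈ 41.73 m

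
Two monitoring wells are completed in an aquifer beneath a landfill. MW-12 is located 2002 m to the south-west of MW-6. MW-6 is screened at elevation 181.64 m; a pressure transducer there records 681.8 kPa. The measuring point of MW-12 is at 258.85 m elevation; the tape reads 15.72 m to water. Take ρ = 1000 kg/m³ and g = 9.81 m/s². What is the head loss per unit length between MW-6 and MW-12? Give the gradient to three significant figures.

i ≈ 0.00400 m/m

Pressure head at MW-6: ψ = P/(ρg) = 681.8×1000 / (1000 × 9.81) = 69.50 m.
Total head at MW-6: h = z + ψ = 181.64 + 69.50 = 251.14 m.
Total head at MW-12: h = 258.85 − 15.72 = 243.13 m.
Head difference: h(MW-6) − h(MW-12) = 251.14 − 243.13 = 8.01 m.
Hydraulic gradient: i = |Δh| / L = 8.01 / 2002 = 0.00400.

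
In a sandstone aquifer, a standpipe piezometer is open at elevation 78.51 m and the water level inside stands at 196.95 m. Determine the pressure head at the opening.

ψ ≈ 118.44 m

Total head h = 196.95 m (the water-surface elevation in the piezometer).
Pressure head ψ = h − z = 196.95 − 78.51 = 118.44 m.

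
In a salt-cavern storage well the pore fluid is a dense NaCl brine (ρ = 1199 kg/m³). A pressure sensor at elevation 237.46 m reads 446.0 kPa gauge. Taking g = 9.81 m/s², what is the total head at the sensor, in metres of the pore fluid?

ψ = P/(ρg) = 446.0×1000 / (1199 × 9.81) = 37.92 m.
h = z + ψ = 237.46 + 37.92 = 275.38 m.

h ≈ 275.38 m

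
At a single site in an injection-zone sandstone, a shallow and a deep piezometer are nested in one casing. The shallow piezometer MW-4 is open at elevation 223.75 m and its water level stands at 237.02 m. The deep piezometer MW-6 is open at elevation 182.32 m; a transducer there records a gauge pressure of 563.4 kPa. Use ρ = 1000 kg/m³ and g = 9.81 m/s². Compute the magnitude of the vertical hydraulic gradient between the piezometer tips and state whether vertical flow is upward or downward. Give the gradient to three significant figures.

|i_v| ≈ 0.0659; vertical flow is upward

Total head at MW-4: h = 237.02 m (water level in the standpipe).
Pressure head at MW-6: ψ = P/(ρg) = 563.4×1000 / (1000 × 9.81) = 57.43 m.
Total head at MW-6: h = z + ψ = 182.32 + 57.43 = 239.75 m.
Δh = h(MW-4) − h(MW-6) = 237.02 − 239.75 = -2.73 m.
Vertical separation Δz = 223.75 − 182.32 = 41.43 m.
|i_v| = |Δh| / Δz = 2.73 / 41.43 = 0.0659.
Head is higher in the deep piezometer, so vertical flow is upward (discharge condition).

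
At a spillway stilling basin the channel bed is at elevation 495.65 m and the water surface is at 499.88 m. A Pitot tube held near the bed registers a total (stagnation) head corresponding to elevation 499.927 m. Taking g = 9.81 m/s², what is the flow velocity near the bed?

v ≈ 0.960 m/s

Near the bed, under hydrostatic conditions, the piezometric head (z + ψ) equals the free-surface elevation, 499.88 m.
Velocity head = total − piezometric = 499.927 − 499.88 = 0.047 m.
v = √(2g·h_v) = √(2 × 9.81 × 0.047) = 0.960 m/s.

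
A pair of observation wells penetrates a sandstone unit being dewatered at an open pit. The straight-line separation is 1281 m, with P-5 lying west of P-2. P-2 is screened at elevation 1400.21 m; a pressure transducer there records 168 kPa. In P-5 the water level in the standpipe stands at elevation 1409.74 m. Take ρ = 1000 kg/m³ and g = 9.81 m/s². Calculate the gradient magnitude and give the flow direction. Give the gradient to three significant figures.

i ≈ 0.00593; groundwater flows toward the west

Pressure head at P-2: ψ = P/(ρg) = 168×1000 / (1000 × 9.81) = 17.13 m.
Total head at P-2: h = z + ψ = 1400.21 + 17.13 = 1417.34 m.
Total head at P-5: h = 1409.74 m (water level in the piezometer is the total head).
Head difference: h(P-2) − h(P-5) = 1417.34 − 1409.74 = 7.60 m.
Hydraulic gradient: i = |Δh| / L = 7.60 / 1281 = 0.00593.
Flow is from higher to lower head: from P-2 toward P-5, i.e. toward the west.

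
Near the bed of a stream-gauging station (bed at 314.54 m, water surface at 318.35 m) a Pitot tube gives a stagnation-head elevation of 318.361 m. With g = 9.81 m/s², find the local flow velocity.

Near the bed, under hydrostatic conditions, the piezometric head (z + ψ) equals the free-surface elevation, 318.35 m.
Velocity head = total − piezometric = 318.361 − 318.35 = 0.011 m.
v = √(2g·h_v) = √(2 × 9.81 × 0.011) = 0.465 m/s.

v ≈ 0.465 m/s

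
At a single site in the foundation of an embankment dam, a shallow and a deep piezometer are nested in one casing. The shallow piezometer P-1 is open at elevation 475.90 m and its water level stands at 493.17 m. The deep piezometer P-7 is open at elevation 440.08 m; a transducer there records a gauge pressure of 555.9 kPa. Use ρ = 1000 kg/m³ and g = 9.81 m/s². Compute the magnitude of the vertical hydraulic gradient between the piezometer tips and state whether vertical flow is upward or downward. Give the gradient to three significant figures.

Total head at P-1: h = 493.17 m (water level in the standpipe).
Pressure head at P-7: ψ = P/(ρg) = 555.9×1000 / (1000 × 9.81) = 56.67 m.
Total head at P-7: h = z + ψ = 440.08 + 56.67 = 496.75 m.
Δh = h(P-1) − h(P-7) = 493.17 − 496.75 = -3.58 m.
Vertical separation Δz = 475.90 − 440.08 = 35.82 m.
|i_v| = |Δh| / Δz = 3.58 / 35.82 = 0.0999.
Head is higher in the deep piezometer, so vertical flow is upward (discharge condition).

|i_v| ≈ 0.0999; vertical flow is upward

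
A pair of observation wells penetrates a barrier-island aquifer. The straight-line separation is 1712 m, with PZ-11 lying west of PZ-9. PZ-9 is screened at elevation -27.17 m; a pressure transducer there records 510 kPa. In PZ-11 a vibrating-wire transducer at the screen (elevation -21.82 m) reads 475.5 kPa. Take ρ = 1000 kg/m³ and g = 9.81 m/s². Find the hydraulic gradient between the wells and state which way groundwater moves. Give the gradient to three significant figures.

Pressure head at PZ-9: ψ = P/(ρg) = 510×1000 / (1000 × 9.81) = 51.99 m.
Total head at PZ-9: h = z + ψ = -27.17 + 51.99 = 24.82 m.
Pressure head at PZ-11: ψ = P/(ρg) = 475.5×1000 / (1000 × 9.81) = 48.47 m.
Total head at PZ-11: h = z + ψ = -21.82 + 48.47 = 26.65 m.
Head difference: h(PZ-9) − h(PZ-11) = 24.82 − 26.65 = -1.83 m.
Hydraulic gradient: i = |Δh| / L = 1.83 / 1712 = 0.00107.
Flow is from higher to lower head: from PZ-11 toward PZ-9, i.e. toward the east.

i ≈ 0.00107; groundwater flows toward the east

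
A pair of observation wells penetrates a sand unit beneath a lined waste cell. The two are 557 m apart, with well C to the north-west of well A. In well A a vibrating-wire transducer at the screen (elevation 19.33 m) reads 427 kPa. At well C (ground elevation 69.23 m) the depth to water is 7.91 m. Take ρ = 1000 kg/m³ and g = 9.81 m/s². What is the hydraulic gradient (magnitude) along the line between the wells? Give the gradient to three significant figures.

i ≈ 0.00276

Pressure head at well A: ψ = P/(ρg) = 427×1000 / (1000 × 9.81) = 43.53 m.
Total head at well A: h = z + ψ = 19.33 + 43.53 = 62.86 m.
Total head at well C: h = 69.23 − 7.91 = 61.32 m.
Head difference: h(well A) − h(well C) = 62.86 − 61.32 = 1.54 m.
Hydraulic gradient: i = |Δh| / L = 1.54 / 557 = 0.00276.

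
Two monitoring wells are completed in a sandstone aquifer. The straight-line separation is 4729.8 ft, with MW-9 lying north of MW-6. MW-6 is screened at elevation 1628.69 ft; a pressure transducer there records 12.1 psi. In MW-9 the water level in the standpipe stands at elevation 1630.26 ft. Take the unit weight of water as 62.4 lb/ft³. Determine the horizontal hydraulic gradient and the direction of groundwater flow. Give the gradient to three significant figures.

Pressure head at MW-6: ψ = 144·P/γ = 144 × 12.1 / 62.4 = 27.92 ft.
Total head at MW-6: h = z + ψ = 1628.69 + 27.92 = 1656.61 ft.
Total head at MW-9: h = 1630.26 ft (water level in the piezometer is the total head).
Head difference: h(MW-6) − h(MW-9) = 1656.61 − 1630.26 = 26.35 ft.
Hydraulic gradient: i = |Δh| / L = 26.35 / 4729.8 = 0.00557.
Flow is from higher to lower head: from MW-6 toward MW-9, i.e. toward the north.

i ≈ 0.00557; groundwater flows toward the north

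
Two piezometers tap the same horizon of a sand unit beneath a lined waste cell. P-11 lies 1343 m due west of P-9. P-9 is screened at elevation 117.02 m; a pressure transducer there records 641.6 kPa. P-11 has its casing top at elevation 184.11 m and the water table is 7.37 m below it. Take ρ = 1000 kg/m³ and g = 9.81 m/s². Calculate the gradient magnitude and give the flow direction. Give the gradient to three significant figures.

i ≈ 0.00423; groundwater flows toward the west

Pressure head at P-9: ψ = P/(ρg) = 641.6×1000 / (1000 × 9.81) = 65.40 m.
Total head at P-9: h = z + ψ = 117.02 + 65.40 = 182.42 m.
Total head at P-11: h = 184.11 − 7.37 = 176.74 m.
Head difference: h(P-9) − h(P-11) = 182.42 − 176.74 = 5.68 m.
Hydraulic gradient: i = |Δh| / L = 5.68 / 1343 = 0.00423.
Flow is from higher to lower head: from P-9 toward P-11, i.e. toward the west.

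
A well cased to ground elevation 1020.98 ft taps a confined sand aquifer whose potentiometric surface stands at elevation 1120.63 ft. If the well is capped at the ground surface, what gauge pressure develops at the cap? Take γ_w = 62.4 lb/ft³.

P ≈ 43.2 psi

Head above the cap: Δh = 1120.63 − 1020.98 = 99.65 ft.
P = γΔh/144 = 62.4 × 99.65 / 144 = 43.2 psi.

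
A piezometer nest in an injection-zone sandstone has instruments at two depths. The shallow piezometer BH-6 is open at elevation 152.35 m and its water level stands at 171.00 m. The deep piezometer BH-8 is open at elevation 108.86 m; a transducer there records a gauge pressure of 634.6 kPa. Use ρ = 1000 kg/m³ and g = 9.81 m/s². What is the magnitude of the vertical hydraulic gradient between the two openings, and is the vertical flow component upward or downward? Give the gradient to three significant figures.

Total head at BH-6: h = 171.00 m (water level in the standpipe).
Pressure head at BH-8: ψ = P/(ρg) = 634.6×1000 / (1000 × 9.81) = 64.69 m.
Total head at BH-8: h = z + ψ = 108.86 + 64.69 = 173.55 m.
Δh = h(BH-6) − h(BH-8) = 171.00 − 173.55 = -2.55 m.
Vertical separation Δz = 152.35 − 108.86 = 43.49 m.
|i_v| = |Δh| / Δz = 2.55 / 43.49 = 0.0586.
Head is higher in the deep piezometer, so vertical flow is upward (discharge condition).

|i_v| ≈ 0.0586; vertical flow is upward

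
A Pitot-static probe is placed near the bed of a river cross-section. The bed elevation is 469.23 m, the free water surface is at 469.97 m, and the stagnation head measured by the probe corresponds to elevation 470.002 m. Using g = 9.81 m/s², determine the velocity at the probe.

v ≈ 0.792 m/s

Near the bed, under hydrostatic conditions, the piezometric head (z + ψ) equals the free-surface elevation, 469.97 m.
Velocity head = total − piezometric = 470.002 − 469.97 = 0.032 m.
v = √(2g·h_v) = √(2 × 9.81 × 0.032) = 0.792 m/s.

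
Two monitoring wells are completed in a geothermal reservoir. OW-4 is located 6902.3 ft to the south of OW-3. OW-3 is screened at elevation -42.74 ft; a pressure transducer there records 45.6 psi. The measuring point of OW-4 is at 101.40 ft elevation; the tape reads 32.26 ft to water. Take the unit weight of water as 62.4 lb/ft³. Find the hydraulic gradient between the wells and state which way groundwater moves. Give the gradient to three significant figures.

Pressure head at OW-3: ψ = 144·P/γ = 144 × 45.6 / 62.4 = 105.23 ft.
Total head at OW-3: h = z + ψ = -42.74 + 105.23 = 62.49 ft.
Total head at OW-4: h = 101.40 − 32.26 = 69.14 ft.
Head difference: h(OW-3) − h(OW-4) = 62.49 − 69.14 = -6.65 ft.
Hydraulic gradient: i = |Δh| / L = 6.65 / 6902.3 = 0.000963.
Flow is from higher to lower head: from OW-4 toward OW-3, i.e. toward the north.

i ≈ 0.000963; groundwater flows toward the north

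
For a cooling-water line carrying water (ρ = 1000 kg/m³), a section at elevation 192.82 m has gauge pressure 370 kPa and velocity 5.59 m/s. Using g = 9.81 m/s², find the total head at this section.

Pressure head ψ = P/(ρg) = 370×1000 / (1000 × 9.81) = 37.72 m.
Velocity head = v²/(2g) = 5.59² / (2 × 9.81) = 1.593 m.
h = z + ψ + v²/(2g) = 192.82 + 37.72 + 1.593 = 232.13 m.

h ≈ 232.13 m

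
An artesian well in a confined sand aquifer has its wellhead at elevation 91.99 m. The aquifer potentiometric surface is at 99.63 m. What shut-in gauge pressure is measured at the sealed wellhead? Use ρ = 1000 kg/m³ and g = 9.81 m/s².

Head above the cap: Δh = 99.63 − 91.99 = 7.64 m.
P = ρgΔh = 1000 × 9.81 × 7.64 = 74948 Pa ≈ 74.9 kPa.

P ≈ 74.9 kPa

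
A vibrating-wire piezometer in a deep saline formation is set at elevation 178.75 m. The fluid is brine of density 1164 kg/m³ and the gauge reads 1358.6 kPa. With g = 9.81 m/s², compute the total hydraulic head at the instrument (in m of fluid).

h ≈ 297.73 m

ψ = P/(ρg) = 1358.6×1000 / (1164 × 9.81) = 118.98 m.
h = z + ψ = 178.75 + 118.98 = 297.73 m.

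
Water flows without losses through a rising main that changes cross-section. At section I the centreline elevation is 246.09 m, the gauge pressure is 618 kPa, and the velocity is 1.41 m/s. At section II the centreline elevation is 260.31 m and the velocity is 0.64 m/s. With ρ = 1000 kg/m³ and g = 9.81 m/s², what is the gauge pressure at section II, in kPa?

P₂ ≈ 479 kPa

Pressure head at I: ψ₁ = P₁/(ρg) = 618×1000 / (1000 × 9.81) = 63.00 m.
Velocity heads: v₁²/2g = 1.41²/19.62 = 0.101 m; v₂²/2g = 0.64²/19.62 = 0.021 m.
Total head H = z₁ + ψ₁ + v₁²/2g = 246.09 + 63.00 + 0.101 = 309.19 m.
ψ₂ = H − z₂ − v₂²/2g = 309.19 − 260.31 − 0.021 = 48.86 m.
P₂ = ρgψ₂ = 1000 × 9.81 × 48.86 ≈ 479 kPa.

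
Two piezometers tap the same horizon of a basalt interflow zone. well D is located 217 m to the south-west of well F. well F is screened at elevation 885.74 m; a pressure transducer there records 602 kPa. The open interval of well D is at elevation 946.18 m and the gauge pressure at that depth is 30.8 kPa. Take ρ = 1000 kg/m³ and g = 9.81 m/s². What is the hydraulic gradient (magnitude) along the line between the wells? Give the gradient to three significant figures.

i ≈ 0.0102

Pressure head at well F: ψ = P/(ρg) = 602×1000 / (1000 × 9.81) = 61.37 m.
Total head at well F: h = z + ψ = 885.74 + 61.37 = 947.11 m.
Pressure head at well D: ψ = P/(ρg) = 30.8×1000 / (1000 × 9.81) = 3.14 m.
Total head at well D: h = z + ψ = 946.18 + 3.14 = 949.32 m.
Head difference: h(well F) − h(well D) = 947.11 − 949.32 = -2.21 m.
Hydraulic gradient: i = |Δh| / L = 2.21 / 217 = 0.0102.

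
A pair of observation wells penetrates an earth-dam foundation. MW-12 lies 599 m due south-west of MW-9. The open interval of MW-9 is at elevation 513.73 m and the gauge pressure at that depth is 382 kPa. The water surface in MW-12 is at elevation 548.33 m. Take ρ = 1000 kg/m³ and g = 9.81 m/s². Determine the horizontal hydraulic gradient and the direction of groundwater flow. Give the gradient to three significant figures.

Pressure head at MW-9: ψ = P/(ρg) = 382×1000 / (1000 × 9.81) = 38.94 m.
Total head at MW-9: h = z + ψ = 513.73 + 38.94 = 552.67 m.
Total head at MW-12: h = 548.33 m (water level in the piezometer is the total head).
Head difference: h(MW-9) − h(MW-12) = 552.67 − 548.33 = 4.34 m.
Hydraulic gradient: i = |Δh| / L = 4.34 / 599 = 0.00725.
Flow is from higher to lower head: from MW-9 toward MW-12, i.e. toward the south-west.

i ≈ 0.00725; groundwater flows toward the south-west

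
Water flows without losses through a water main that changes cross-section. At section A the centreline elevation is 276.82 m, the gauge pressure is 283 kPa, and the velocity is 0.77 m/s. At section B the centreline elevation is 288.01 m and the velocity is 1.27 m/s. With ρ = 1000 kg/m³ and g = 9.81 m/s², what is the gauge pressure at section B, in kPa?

Pressure head at A: ψ₁ = P₁/(ρg) = 283×1000 / (1000 × 9.81) = 28.85 m.
Velocity heads: v₁²/2g = 0.77²/19.62 = 0.030 m; v₂²/2g = 1.27²/19.62 = 0.082 m.
Total head H = z₁ + ψ₁ + v₁²/2g = 276.82 + 28.85 + 0.030 = 305.70 m.
ψ₂ = H − z₂ − v₂²/2g = 305.70 − 288.01 − 0.082 = 17.61 m.
P₂ = ρgψ₂ = 1000 × 9.81 × 17.61 ≈ 173 kPa.

P₂ ≈ 173 kPa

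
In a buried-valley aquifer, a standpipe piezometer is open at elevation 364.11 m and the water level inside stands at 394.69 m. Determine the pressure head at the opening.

Total head h = 394.69 m (the water-surface elevation in the piezometer).
Pressure head ψ = h − z = 394.69 − 364.11 = 30.58 m.

ψ ≈ 30.58 m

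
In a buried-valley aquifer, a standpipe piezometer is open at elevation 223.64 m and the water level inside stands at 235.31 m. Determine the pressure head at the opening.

Total head h = 235.31 m (the water-surface elevation in the piezometer).
Pressure head ψ = h − z = 235.31 − 223.64 = 11.67 m.

ψ ≈ 11.67 m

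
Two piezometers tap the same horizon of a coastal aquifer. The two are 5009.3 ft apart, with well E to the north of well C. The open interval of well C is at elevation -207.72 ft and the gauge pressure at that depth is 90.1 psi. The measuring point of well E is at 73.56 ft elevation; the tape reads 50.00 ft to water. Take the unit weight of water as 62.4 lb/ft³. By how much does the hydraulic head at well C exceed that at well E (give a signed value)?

Δh ≈ -23.36 ft

Pressure head at well C: ψ = 144·P/γ = 144 × 90.1 / 62.4 = 207.92 ft.
Total head at well C: h = z + ψ = -207.72 + 207.92 = 0.20 ft.
Total head at well E: h = 73.56 − 50.00 = 23.56 ft.
Head difference: h(well C) − h(well E) = 0.20 − 23.56 = -23.36 ft.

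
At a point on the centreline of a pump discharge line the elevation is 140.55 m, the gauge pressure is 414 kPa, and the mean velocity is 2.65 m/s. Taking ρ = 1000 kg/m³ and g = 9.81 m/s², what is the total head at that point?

h ≈ 183.11 m

Pressure head ψ = P/(ρg) = 414×1000 / (1000 × 9.81) = 42.20 m.
Velocity head = v²/(2g) = 2.65² / (2 × 9.81) = 0.358 m.
h = z + ψ + v²/(2g) = 140.55 + 42.20 + 0.358 = 183.11 m.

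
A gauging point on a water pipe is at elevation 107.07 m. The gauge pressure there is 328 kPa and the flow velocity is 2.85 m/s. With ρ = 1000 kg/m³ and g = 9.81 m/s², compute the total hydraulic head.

Pressure head ψ = P/(ρg) = 328×1000 / (1000 × 9.81) = 33.44 m.
Velocity head = v²/(2g) = 2.85² / (2 × 9.81) = 0.414 m.
h = z + ψ + v²/(2g) = 107.07 + 33.44 + 0.414 = 140.92 m.

h ≈ 140.92 m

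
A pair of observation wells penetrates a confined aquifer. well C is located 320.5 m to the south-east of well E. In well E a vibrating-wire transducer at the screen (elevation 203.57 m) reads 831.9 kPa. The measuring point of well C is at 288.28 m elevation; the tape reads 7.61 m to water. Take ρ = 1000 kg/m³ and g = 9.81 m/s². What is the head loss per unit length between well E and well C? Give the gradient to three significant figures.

Pressure head at well E: ψ = P/(ρg) = 831.9×1000 / (1000 × 9.81) = 84.80 m.
Total head at well E: h = z + ψ = 203.57 + 84.80 = 288.37 m.
Total head at well C: h = 288.28 − 7.61 = 280.67 m.
Head difference: h(well E) − h(well C) = 288.37 − 280.67 = 7.70 m.
Hydraulic gradient: i = |Δh| / L = 7.70 / 320.5 = 0.0240.

i ≈ 0.0240 m/m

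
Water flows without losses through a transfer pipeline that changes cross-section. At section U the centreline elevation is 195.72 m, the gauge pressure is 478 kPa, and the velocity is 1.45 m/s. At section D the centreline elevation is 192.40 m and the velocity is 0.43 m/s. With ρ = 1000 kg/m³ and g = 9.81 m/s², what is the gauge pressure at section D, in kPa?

P₂ ≈ 512 kPa

Pressure head at U: ψ₁ = P₁/(ρg) = 478×1000 / (1000 × 9.81) = 48.73 m.
Velocity heads: v₁²/2g = 1.45²/19.62 = 0.107 m; v₂²/2g = 0.43²/19.62 = 0.009 m.
Total head H = z₁ + ψ₁ + v₁²/2g = 195.72 + 48.73 + 0.107 = 244.56 m.
ψ₂ = H − z₂ − v₂²/2g = 244.56 − 192.40 − 0.009 = 52.15 m.
P₂ = ρgψ₂ = 1000 × 9.81 × 52.15 ≈ 512 kPa.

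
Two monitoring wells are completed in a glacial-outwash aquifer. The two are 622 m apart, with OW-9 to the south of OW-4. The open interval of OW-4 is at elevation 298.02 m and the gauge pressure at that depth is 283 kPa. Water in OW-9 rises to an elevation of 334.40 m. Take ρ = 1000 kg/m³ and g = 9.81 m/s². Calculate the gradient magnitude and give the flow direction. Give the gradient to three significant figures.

i ≈ 0.0121; groundwater flows toward the north

Pressure head at OW-4: ψ = P/(ρg) = 283×1000 / (1000 × 9.81) = 28.85 m.
Total head at OW-4: h = z + ψ = 298.02 + 28.85 = 326.87 m.
Total head at OW-9: h = 334.40 m (water level in the piezometer is the total head).
Head difference: h(OW-4) − h(OW-9) = 326.87 − 334.40 = -7.53 m.
Hydraulic gradient: i = |Δh| / L = 7.53 / 622 = 0.0121.
Flow is from higher to lower head: from OW-9 toward OW-4, i.e. toward the north.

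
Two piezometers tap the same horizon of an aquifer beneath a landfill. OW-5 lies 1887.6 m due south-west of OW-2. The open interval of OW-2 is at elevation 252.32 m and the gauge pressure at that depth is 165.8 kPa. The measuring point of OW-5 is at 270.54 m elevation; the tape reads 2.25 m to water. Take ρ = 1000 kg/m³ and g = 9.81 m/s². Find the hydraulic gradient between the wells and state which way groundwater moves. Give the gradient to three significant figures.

Pressure head at OW-2: ψ = P/(ρg) = 165.8×1000 / (1000 × 9.81) = 16.90 m.
Total head at OW-2: h = z + ψ = 252.32 + 16.90 = 269.22 m.
Total head at OW-5: h = 270.54 − 2.25 = 268.29 m.
Head difference: h(OW-2) − h(OW-5) = 269.22 − 268.29 = 0.93 m.
Hydraulic gradient: i = |Δh| / L = 0.93 / 1887.6 = 0.000493.
Flow is from higher to lower head: from OW-2 toward OW-5, i.e. toward the south-west.

i ≈ 0.000493; groundwater flows toward the south-west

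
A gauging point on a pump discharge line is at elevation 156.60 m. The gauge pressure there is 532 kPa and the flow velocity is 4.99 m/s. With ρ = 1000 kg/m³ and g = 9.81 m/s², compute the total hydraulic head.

h ≈ 212.10 m

Pressure head ψ = P/(ρg) = 532×1000 / (1000 × 9.81) = 54.23 m.
Velocity head = v²/(2g) = 4.99² / (2 × 9.81) = 1.269 m.
h = z + ψ + v²/(2g) = 156.60 + 54.23 + 1.269 = 212.10 m.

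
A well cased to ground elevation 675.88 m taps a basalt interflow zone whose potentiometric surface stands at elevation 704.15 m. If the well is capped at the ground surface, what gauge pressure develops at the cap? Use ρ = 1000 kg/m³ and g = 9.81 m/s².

P ≈ 277 kPa

Head above the cap: Δh = 704.15 − 675.88 = 28.27 m.
P = ρgΔh = 1000 × 9.81 × 28.27 = 277329 Pa ≈ 277 kPa.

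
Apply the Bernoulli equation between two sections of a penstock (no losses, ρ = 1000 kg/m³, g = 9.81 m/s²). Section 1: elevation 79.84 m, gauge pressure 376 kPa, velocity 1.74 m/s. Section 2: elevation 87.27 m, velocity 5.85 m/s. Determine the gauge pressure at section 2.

P₂ ≈ 288 kPa

Pressure head at 1: ψ₁ = P₁/(ρg) = 376×1000 / (1000 × 9.81) = 38.33 m.
Velocity heads: v₁²/2g = 1.74²/19.62 = 0.154 m; v₂²/2g = 5.85²/19.62 = 1.744 m.
Total head H = z₁ + ψ₁ + v₁²/2g = 79.84 + 38.33 + 0.154 = 118.32 m.
ψ₂ = H − z₂ − v₂²/2g = 118.32 − 87.27 − 1.744 = 29.31 m.
P₂ = ρgψ₂ = 1000 × 9.81 × 29.31 ≈ 288 kPa.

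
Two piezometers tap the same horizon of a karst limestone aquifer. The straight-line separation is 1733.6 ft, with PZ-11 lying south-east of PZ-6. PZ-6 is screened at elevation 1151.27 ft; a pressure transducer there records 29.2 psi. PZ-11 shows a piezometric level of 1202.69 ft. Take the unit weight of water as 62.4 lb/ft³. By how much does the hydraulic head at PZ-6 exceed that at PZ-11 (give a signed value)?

Δh ≈ 15.96 ft

Pressure head at PZ-6: ψ = 144·P/γ = 144 × 29.2 / 62.4 = 67.38 ft.
Total head at PZ-6: h = z + ψ = 1151.27 + 67.38 = 1218.65 ft.
Total head at PZ-11: h = 1202.69 ft (water level in the piezometer is the total head).
Head difference: h(PZ-6) − h(PZ-11) = 1218.65 − 1202.69 = 15.96 ft.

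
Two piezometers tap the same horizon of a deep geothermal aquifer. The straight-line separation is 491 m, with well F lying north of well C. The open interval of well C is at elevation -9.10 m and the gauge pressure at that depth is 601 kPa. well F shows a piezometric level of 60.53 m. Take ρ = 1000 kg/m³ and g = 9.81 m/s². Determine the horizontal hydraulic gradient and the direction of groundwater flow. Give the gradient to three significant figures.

Pressure head at well C: ψ = P/(ρg) = 601×1000 / (1000 × 9.81) = 61.26 m.
Total head at well C: h = z + ψ = -9.10 + 61.26 = 52.16 m.
Total head at well F: h = 60.53 m (water level in the piezometer is the total head).
Head difference: h(well C) − h(well F) = 52.16 − 60.53 = -8.37 m.
Hydraulic gradient: i = |Δh| / L = 8.37 / 491 = 0.0170.
Flow is from higher to lower head: from well F toward well C, i.e. toward the south.

i ≈ 0.0170; groundwater flows toward the south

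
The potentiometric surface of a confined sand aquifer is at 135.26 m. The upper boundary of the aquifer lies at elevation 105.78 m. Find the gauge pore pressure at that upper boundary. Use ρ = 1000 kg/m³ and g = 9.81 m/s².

Pressure head at the aquifer top: ψ = h − z = 135.26 − 105.78 = 29.48 m.
P = ρgψ = 1000 × 9.81 × 29.48 = 289199 Pa ≈ 289 kPa.

P ≈ 289 kPa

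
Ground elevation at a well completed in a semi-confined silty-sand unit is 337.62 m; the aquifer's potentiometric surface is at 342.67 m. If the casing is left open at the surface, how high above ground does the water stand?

≈ 5.05 m above ground

Water rises to the potentiometric surface, so the rise above ground = 342.67 − 337.62 = 5.05 m.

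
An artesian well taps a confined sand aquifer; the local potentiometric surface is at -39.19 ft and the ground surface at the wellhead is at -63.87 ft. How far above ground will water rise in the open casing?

Water rises to the potentiometric surface, so the rise above ground = -39.19 − (-63.87) = 24.68 ft.

≈ 24.68 ft above ground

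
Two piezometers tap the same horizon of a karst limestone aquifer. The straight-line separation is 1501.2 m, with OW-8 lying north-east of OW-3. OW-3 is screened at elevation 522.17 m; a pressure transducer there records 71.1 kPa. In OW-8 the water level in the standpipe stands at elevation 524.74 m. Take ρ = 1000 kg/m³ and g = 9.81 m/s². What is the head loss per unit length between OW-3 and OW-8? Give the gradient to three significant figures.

i ≈ 0.00312 m/m

Pressure head at OW-3: ψ = P/(ρg) = 71.1×1000 / (1000 × 9.81) = 7.25 m.
Total head at OW-3: h = z + ψ = 522.17 + 7.25 = 529.42 m.
Total head at OW-8: h = 524.74 m (water level in the piezometer is the total head).
Head difference: h(OW-3) − h(OW-8) = 529.42 − 524.74 = 4.68 m.
Hydraulic gradient: i = |Δh| / L = 4.68 / 1501.2 = 0.00312.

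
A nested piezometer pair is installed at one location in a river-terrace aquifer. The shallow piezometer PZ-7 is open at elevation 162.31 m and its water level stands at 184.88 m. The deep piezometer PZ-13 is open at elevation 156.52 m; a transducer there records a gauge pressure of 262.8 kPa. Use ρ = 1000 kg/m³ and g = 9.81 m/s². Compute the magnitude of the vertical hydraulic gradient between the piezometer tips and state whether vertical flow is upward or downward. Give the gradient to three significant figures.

Total head at PZ-7: h = 184.88 m (water level in the standpipe).
Pressure head at PZ-13: ψ = P/(ρg) = 262.8×1000 / (1000 × 9.81) = 26.79 m.
Total head at PZ-13: h = z + ψ = 156.52 + 26.79 = 183.31 m.
Δh = h(PZ-7) − h(PZ-13) = 184.88 − 183.31 = 1.57 m.
Vertical separation Δz = 162.31 − 156.52 = 5.79 m.
|i_v| = |Δh| / Δz = 1.57 / 5.79 = 0.271.
Head is higher in the shallow piezometer, so vertical flow is downward (recharge condition).

|i_v| ≈ 0.271; vertical flow is downward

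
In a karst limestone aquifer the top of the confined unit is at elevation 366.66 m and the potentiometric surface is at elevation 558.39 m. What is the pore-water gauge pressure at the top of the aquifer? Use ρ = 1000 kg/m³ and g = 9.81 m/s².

P ≈ 1880 kPa

Pressure head at the aquifer top: ψ = h − z = 558.39 − 366.66 = 191.73 m.
P = ρgψ = 1000 × 9.81 × 191.73 = 1880871 Pa ≈ 1880 kPa.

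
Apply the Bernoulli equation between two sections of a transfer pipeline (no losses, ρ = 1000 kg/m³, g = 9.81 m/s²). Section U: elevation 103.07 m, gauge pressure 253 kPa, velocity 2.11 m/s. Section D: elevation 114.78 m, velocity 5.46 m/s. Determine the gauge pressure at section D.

P₂ ≈ 125 kPa

Pressure head at U: ψ₁ = P₁/(ρg) = 253×1000 / (1000 × 9.81) = 25.79 m.
Velocity heads: v₁²/2g = 2.11²/19.62 = 0.227 m; v₂²/2g = 5.46²/19.62 = 1.519 m.
Total head H = z₁ + ψ₁ + v₁²/2g = 103.07 + 25.79 + 0.227 = 129.09 m.
ψ₂ = H − z₂ − v₂²/2g = 129.09 − 114.78 − 1.519 = 12.79 m.
P₂ = ρgψ₂ = 1000 × 9.81 × 12.79 ≈ 125 kPa.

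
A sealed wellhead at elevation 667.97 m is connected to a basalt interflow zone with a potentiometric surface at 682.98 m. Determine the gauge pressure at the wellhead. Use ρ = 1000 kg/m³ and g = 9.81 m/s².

P ≈ 147 kPa

Head above the cap: Δh = 682.98 − 667.97 = 15.01 m.
P = ρgΔh = 1000 × 9.81 × 15.01 = 147248 Pa ≈ 147 kPa.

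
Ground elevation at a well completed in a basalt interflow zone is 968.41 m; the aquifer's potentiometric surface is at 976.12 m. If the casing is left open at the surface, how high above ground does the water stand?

Water rises to the potentiometric surface, so the rise above ground = 976.12 − 968.41 = 7.71 m.

≈ 7.71 m above ground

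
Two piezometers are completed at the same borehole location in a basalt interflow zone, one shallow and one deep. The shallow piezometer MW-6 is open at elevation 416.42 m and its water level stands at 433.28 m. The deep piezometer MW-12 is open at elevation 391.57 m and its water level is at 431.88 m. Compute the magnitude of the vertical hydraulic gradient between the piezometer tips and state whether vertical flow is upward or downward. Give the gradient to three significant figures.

Total head at MW-6: h = 433.28 m (water level in the standpipe).
Total head at MW-12: h = 431.88 m.
Δh = h(MW-6) − h(MW-12) = 433.28 − 431.88 = 1.40 m.
Vertical separation Δz = 416.42 − 391.57 = 24.85 m.
|i_v| = |Δh| / Δz = 1.40 / 24.85 = 0.0563.
Head is higher in the shallow piezometer, so vertical flow is downward (recharge condition).

|i_v| ≈ 0.0563; vertical flow is downward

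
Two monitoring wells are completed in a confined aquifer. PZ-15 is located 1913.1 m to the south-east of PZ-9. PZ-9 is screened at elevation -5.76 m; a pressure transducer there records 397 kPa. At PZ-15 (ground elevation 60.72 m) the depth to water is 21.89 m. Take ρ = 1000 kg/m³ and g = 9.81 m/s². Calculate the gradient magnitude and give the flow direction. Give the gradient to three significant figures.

Pressure head at PZ-9: ψ = P/(ρg) = 397×1000 / (1000 × 9.81) = 40.47 m.
Total head at PZ-9: h = z + ψ = -5.76 + 40.47 = 34.71 m.
Total head at PZ-15: h = 60.72 − 21.89 = 38.83 m.
Head difference: h(PZ-9) − h(PZ-15) = 34.71 − 38.83 = -4.12 m.
Hydraulic gradient: i = |Δh| / L = 4.12 / 1913.1 = 0.00215.
Flow is from higher to lower head: from PZ-15 toward PZ-9, i.e. toward the north-west.

i ≈ 0.00215; groundwater flows toward the north-west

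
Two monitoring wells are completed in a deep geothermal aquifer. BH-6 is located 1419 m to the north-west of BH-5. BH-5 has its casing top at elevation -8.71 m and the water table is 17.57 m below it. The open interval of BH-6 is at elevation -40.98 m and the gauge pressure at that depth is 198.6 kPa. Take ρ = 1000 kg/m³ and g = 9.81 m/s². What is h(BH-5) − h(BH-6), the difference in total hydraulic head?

Δh ≈ -5.54 m

Total head at BH-5: h = -8.71 − 17.57 = -26.28 m.
Pressure head at BH-6: ψ = P/(ρg) = 198.6×1000 / (1000 × 9.81) = 20.24 m.
Total head at BH-6: h = z + ψ = -40.98 + 20.24 = -20.74 m.
Head difference: h(BH-5) − h(BH-6) = -26.28 − (-20.74) = -5.54 m.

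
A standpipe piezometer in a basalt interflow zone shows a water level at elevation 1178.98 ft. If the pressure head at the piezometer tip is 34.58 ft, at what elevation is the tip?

z = h − ψ = 1178.98 − 34.58 = 1144.40 ft.

z ≈ 1144.40 ft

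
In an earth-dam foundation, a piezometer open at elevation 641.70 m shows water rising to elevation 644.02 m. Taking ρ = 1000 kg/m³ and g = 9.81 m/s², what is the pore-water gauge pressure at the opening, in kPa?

Pressure head ψ = h − z = 644.02 − 641.70 = 2.32 m.
P = ρgψ = 1000 × 9.81 × 2.32 = 22759 Pa ≈ 22.8 kPa.

P ≈ 22.8 kPa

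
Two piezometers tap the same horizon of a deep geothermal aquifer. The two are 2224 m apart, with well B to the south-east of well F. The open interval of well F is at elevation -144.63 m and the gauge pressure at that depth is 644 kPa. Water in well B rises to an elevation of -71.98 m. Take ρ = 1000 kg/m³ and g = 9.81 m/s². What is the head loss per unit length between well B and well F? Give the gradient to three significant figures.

i ≈ 0.00315 m/m

Pressure head at well F: ψ = P/(ρg) = 644×1000 / (1000 × 9.81) = 65.65 m.
Total head at well F: h = z + ψ = -144.63 + 65.65 = -78.98 m.
Total head at well B: h = -71.98 m (water level in the piezometer is the total head).
Head difference: h(well F) − h(well B) = -78.98 − (-71.98) = -7.00 m.
Hydraulic gradient: i = |Δh| / L = 7.00 / 2224 = 0.00315.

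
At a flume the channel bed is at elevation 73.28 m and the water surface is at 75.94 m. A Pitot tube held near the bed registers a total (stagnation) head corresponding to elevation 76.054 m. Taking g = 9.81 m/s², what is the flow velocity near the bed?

v ≈ 1.50 m/s

Near the bed, under hydrostatic conditions, the piezometric head (z + ψ) equals the free-surface elevation, 75.94 m.
Velocity head = total − piezometric = 76.054 − 75.94 = 0.114 m.
v = √(2g·h_v) = √(2 × 9.81 × 0.114) = 1.50 m/s.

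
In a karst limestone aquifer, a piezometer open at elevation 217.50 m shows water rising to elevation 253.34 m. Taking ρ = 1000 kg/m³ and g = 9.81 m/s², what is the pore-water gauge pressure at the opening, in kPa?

Pressure head ψ = h − z = 253.34 − 217.50 = 35.84 m.
P = ρgψ = 1000 × 9.81 × 35.84 = 351590 Pa ≈ 352 kPa.

P ≈ 352 kPa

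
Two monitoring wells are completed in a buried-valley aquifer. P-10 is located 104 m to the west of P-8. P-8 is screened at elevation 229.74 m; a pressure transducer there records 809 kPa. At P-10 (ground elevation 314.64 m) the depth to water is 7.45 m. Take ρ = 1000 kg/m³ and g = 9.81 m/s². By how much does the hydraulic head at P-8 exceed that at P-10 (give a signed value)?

Δh ≈ 5.02 m

Pressure head at P-8: ψ = P/(ρg) = 809×1000 / (1000 × 9.81) = 82.47 m.
Total head at P-8: h = z + ψ = 229.74 + 82.47 = 312.21 m.
Total head at P-10: h = 314.64 − 7.45 = 307.19 m.
Head difference: h(P-8) − h(P-10) = 312.21 − 307.19 = 5.02 m.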